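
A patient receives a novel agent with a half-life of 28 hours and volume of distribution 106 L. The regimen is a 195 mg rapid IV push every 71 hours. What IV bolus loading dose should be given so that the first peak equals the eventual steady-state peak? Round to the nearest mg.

236 mg

f = (1/2)^(71/28) ≈ 0.172454; accumulation ratio R = 1/(1−f) ≈ 1.20839.
Loading dose to hit Cmax,ss on first dose: D_load = D_maint·R ≈ 195 × 1.20839 ≈ 235.64 mg.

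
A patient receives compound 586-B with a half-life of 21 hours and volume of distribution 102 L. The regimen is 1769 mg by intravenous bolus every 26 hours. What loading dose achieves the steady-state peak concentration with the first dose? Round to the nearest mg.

3071 mg

f = (1/2)^(26/21) ≈ 0.423932; accumulation ratio R = 1/(1−f) ≈ 1.73591.
Loading dose to hit Cmax,ss on first dose: D_load = D_maint·R ≈ 1769 × 1.73591 ≈ 3070.82 mg.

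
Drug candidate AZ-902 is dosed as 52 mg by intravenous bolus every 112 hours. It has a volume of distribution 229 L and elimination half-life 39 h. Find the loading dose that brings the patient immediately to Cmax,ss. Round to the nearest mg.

f = (1/2)^(112/39) ≈ 0.136617; accumulation ratio R = 1/(1−f) ≈ 1.15823.
Loading dose to hit Cmax,ss on first dose: D_load = D_maint·R ≈ 52 × 1.15823 ≈ 60.23 mg.

60 mg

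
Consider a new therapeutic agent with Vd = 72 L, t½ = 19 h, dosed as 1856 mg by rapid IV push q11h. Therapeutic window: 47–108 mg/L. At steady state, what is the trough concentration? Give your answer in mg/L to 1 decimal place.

k = ln2/t½ = ln2/19 ≈ 0.036481 h⁻¹; fraction remaining f = e^(−kτ) = e^(−0.036481×11) ≈ 0.6695.
At steady state, accumulation factor R = 1/(1 − e^(−kτ)) ≈ 3.0257.
Each bolus raises the concentration by D/Vd = 1856/72 ≈ 25.778 mg/L.
Cmax,ss = C₀/(1 − f) ≈ 25.778/0.3305 ≈ 77.997 mg/L.
Steady-state trough Cmin,ss = Cmax,ss·f ≈ 77.997 × 0.6695 ≈ 52.219 mg/L.
Trough 52.2 mg/L vs MEC 47 mg/L: adequate.

52.2 mg/L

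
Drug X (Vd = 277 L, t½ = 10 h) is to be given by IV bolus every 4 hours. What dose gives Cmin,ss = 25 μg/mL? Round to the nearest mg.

2213 mg

τ/t½ = 4/10 ≈ 0.4, so f = (1/2)^(4/10) ≈ 0.757858.
Cmin,ss = (D/Vd)·f/(1−f), so D = Cmin,ss·Vd·(1−f)/f.
D = 25 × 277 × (1−f)/f ≈ 25 × 277 × 0.31951 ≈ 2212.61 mg.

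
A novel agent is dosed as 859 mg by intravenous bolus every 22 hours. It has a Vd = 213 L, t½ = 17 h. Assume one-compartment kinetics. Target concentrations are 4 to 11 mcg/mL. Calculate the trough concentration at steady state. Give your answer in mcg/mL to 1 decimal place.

2.8 mcg/mL

Over one 22-h interval, 22/17 ≈ 1.2941 half-lives elapse, leaving f ≈ 0.4078 of each dose.
Accumulation ratio R = 1/(1 − f) ≈ 1/0.5922 ≈ 1.6886.
Each bolus raises the concentration by D/Vd = 859/213 ≈ 4.033 mcg/mL.
Steady-state peak Cmax,ss = C₀·R ≈ 4.033 × 1.6886 ≈ 6.810 mcg/mL.
Steady-state trough Cmin,ss = Cmax,ss·f ≈ 6.810 × 0.4078 ≈ 2.777 mcg/mL.
Trough 2.8 mcg/mL vs MEC 4 mcg/mL: subtherapeutic.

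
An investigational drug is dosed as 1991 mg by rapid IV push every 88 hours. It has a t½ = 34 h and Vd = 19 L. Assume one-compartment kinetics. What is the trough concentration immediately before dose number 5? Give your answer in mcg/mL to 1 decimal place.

20.9 mcg/mL

f = (1/2)^(τ/t½) = (1/2)^(88/34) ≈ 0.1663.
C₀ = D/Vd = 1991/19 ≈ 104.789 mcg/mL.
Before the 5th dose, 4 doses have been given. Superposition: Cmin = C₀·(f + f² + … + f^4).
≈ 104.789 × (0.1663 + 0.0277 + 0.0046 + 0.0008) ≈ 104.789 × 0.1994 ≈ 20.895 mcg/mL.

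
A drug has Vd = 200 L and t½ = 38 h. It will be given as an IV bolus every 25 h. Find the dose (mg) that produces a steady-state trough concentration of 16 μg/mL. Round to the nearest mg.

τ/t½ = 25/38 ≈ 0.65789, so f = (1/2)^(25/38) ≈ 0.633803.
Cmin,ss = (D/Vd)·f/(1−f), so D = Cmin,ss·Vd·(1−f)/f.
D = 16 × 200 × (1−f)/f ≈ 16 × 200 × 0.57778 ≈ 1848.90 mg.

1849 mg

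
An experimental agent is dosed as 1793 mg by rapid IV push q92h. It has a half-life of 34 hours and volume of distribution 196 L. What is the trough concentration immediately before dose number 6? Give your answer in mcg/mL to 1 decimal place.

f = (1/2)^(τ/t½) = (1/2)^(92/34) ≈ 0.1533.
C₀ = D/Vd = 1793/196 ≈ 9.148 mcg/mL.
Before the 6th dose, 5 doses have been given. Superposition: Cmin = C₀·(f + f² + … + f^5).
≈ 9.148 × (0.1533 + 0.0235 + 0.0036 + 0.0006 + 0.0001) ≈ 9.148 × 0.1811 ≈ 1.657 mcg/mL.

1.7 mcg/mL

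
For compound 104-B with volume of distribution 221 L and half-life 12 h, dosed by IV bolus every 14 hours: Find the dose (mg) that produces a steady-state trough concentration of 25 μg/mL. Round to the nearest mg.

6878 mg

τ/t½ = 14/12 ≈ 1.1667, so f = (1/2)^(14/12) ≈ 0.445449.
Cmin,ss = (D/Vd)·f/(1−f), so D = Cmin,ss·Vd·(1−f)/f.
D = 25 × 221 × (1−f)/f ≈ 25 × 221 × 1.24493 ≈ 6878.24 mg.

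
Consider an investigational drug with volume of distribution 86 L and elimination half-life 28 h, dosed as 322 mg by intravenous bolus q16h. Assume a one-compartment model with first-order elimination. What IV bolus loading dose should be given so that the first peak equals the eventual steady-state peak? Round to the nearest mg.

985 mg

f = (1/2)^(16/28) ≈ 0.672950; accumulation ratio R = 1/(1−f) ≈ 3.05764.
Loading dose to hit Cmax,ss on first dose: D_load = D_maint·R ≈ 322 × 3.05764 ≈ 984.56 mg.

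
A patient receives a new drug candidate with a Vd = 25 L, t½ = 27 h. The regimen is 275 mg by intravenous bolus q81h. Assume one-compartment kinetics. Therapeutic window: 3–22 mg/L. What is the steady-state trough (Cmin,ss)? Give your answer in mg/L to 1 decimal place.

1.6 mg/L

τ = 81 h = 3 half-lives, so f = (1/2)^3 = 0.125.
Accumulation ratio R = 1/(1 − f) = 1/0.875 = 8/7.
Single-dose peak C₀ = D/Vd = 275/25 = 11 mg/L.
Steady-state peak Cmax,ss = C₀·R = 11 × 8/7 ≈ 12.571 mg/L.
Steady-state trough Cmin,ss = Cmax,ss·f ≈ 12.571 × 0.125 ≈ 1.571 mg/L.
Trough 1.6 mg/L vs MEC 3 mg/L: subtherapeutic.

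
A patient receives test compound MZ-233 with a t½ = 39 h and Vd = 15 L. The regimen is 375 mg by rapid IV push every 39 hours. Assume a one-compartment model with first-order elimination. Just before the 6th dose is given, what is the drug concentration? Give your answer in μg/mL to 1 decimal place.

24.2 μg/mL

f = (1/2)^(τ/t½) = (1/2)^(39/39) ≈ 0.5000.
C₀ = D/Vd = 375/15 ≈ 25.000 μg/mL.
Before the 6th dose, 5 doses have been given. Superposition: Cmin = C₀·(f + f² + … + f^5).
≈ 25.000 × (0.5000 + 0.2500 + 0.1250 + 0.0625 + 0.0313) ≈ 25.000 × 0.9688 ≈ 24.220 μg/mL.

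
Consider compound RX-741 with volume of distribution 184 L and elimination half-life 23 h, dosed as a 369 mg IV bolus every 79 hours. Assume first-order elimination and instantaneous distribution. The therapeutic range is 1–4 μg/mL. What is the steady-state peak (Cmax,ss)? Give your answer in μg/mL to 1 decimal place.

Over one 79-h interval, 79/23 ≈ 3.4348 half-lives elapse, leaving f ≈ 0.0925 of each dose.
Accumulation ratio R = 1/(1 − f) ≈ 1/0.9075 ≈ 1.1019.
Single-dose peak C₀ = D/Vd = 369/184 ≈ 2.005 μg/mL.
Cmax,ss = C₀/(1 − f) ≈ 2.005/0.9075 ≈ 2.209 μg/mL.
Peak 2.2 μg/mL vs MTC 4 μg/mL: below toxic threshold.

2.2 μg/mL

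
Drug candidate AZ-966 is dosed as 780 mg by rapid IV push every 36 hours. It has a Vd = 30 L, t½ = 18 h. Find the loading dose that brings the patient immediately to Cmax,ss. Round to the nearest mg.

1040 mg

f = (1/2)^(36/18) ≈ 0.250000; accumulation ratio R = 1/(1−f) ≈ 1.33333.
Loading dose to hit Cmax,ss on first dose: D_load = D_maint·R ≈ 780 × 1.33333 ≈ 1040.00 mg.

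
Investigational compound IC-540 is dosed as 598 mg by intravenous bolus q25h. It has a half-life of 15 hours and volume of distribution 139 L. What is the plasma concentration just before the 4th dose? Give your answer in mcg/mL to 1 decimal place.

f = (1/2)^(τ/t½) = (1/2)^(25/15) ≈ 0.3150.
C₀ = D/Vd = 598/139 ≈ 4.302 mcg/mL.
Before the 4th dose, 3 doses have been given. Superposition: Cmin = C₀·(f + f² + … + f^3).
≈ 4.302 × (0.3150 + 0.0992 + 0.0313) ≈ 4.302 × 0.4455 ≈ 1.917 mcg/mL.

1.9 mcg/mL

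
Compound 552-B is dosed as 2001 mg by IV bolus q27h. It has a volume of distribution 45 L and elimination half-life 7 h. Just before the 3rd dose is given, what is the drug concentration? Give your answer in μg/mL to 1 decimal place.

3.3 μg/mL

f = (1/2)^(τ/t½) = (1/2)^(27/7) ≈ 0.0690.
C₀ = D/Vd = 2001/45 ≈ 44.467 μg/mL.
Before the 3rd dose, 2 doses have been given. Superposition: Cmin = C₀·(f + f²).
≈ 44.467 × (0.0690 + 0.0048) ≈ 44.467 × 0.0738 ≈ 3.282 μg/mL.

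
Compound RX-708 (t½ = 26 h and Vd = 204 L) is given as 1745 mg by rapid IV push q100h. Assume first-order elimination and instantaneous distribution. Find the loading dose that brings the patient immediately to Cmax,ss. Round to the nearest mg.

f = (1/2)^(100/26) ≈ 0.069533; accumulation ratio R = 1/(1−f) ≈ 1.07473.
Loading dose to hit Cmax,ss on first dose: D_load = D_maint·R ≈ 1745 × 1.07473 ≈ 1875.40 mg.

1875 mg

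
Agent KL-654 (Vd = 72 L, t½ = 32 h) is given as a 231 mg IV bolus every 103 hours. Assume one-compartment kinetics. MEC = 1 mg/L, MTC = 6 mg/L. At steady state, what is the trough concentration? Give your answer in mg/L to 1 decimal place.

Over one 103-h interval, 103/32 ≈ 3.2188 half-lives elapse, leaving f ≈ 0.1074 of each dose.
Accumulation ratio R = 1/(1 − f) ≈ 1/0.8926 ≈ 1.1203.
Single-dose peak C₀ = D/Vd = 231/72 ≈ 3.208 mg/L.
Cmax,ss = C₀/(1 − f) ≈ 3.208/0.8926 ≈ 3.594 mg/L.
Steady-state trough Cmin,ss = Cmax,ss·f ≈ 3.594 × 0.1074 ≈ 0.386 mg/L.
Trough 0.4 mg/L vs MEC 1 mg/L: subtherapeutic.

0.4 mg/L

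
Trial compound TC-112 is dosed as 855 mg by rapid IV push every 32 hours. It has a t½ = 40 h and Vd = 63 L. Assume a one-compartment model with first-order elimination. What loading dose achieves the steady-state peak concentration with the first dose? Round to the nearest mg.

2009 mg

f = (1/2)^(32/40) ≈ 0.574349; accumulation ratio R = 1/(1−f) ≈ 2.34934.
Loading dose to hit Cmax,ss on first dose: D_load = D_maint·R ≈ 855 × 2.34934 ≈ 2008.69 mg.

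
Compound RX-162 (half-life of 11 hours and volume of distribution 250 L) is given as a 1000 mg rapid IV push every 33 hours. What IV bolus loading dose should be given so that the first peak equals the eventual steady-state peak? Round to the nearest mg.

f = (1/2)^(33/11) ≈ 0.125000; accumulation ratio R = 1/(1−f) ≈ 1.14286.
Loading dose to hit Cmax,ss on first dose: D_load = D_maint·R ≈ 1000 × 1.14286 ≈ 1142.86 mg.

1143 mg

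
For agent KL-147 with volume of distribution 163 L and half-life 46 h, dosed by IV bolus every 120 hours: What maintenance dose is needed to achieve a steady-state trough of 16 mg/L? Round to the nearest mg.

τ/t½ = 120/46 ≈ 2.6087, so f = (1/2)^(120/46) ≈ 0.163947.
Cmin,ss = (D/Vd)·f/(1−f), so D = Cmin,ss·Vd·(1−f)/f.
D = 16 × 163 × (1−f)/f ≈ 16 × 163 × 5.09953 ≈ 13299.57 mg.

13300 mg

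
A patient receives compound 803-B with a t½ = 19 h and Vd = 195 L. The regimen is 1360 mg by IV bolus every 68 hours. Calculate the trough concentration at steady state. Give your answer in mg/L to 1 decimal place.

k = ln2/t½ = ln2/19 ≈ 0.036481 h⁻¹; fraction remaining f = e^(−kτ) = e^(−0.036481×68) ≈ 0.0837.
Each bolus raises the concentration by D/Vd = 1360/195 ≈ 6.974 mg/L.
Steady-state trough Cmin,ss = C₀·f/(1−f) ≈ 6.974 × 0.0837/0.9163 ≈ 0.637 mg/L.

0.6 mg/L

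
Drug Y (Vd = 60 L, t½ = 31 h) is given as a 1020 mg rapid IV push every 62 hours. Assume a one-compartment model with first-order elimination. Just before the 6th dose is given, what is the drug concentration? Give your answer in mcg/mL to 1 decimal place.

5.7 mcg/mL

f = (1/2)^(τ/t½) = (1/2)^(62/31) ≈ 0.2500.
C₀ = D/Vd = 1020/60 ≈ 17.000 mcg/mL.
Before the 6th dose, 5 doses have been given. Superposition: Cmin = C₀·(f + f² + … + f^5).
≈ 17.000 × (0.2500 + 0.0625 + 0.0156 + 0.0039 + 0.0010) ≈ 17.000 × 0.3330 ≈ 5.661 mcg/mL.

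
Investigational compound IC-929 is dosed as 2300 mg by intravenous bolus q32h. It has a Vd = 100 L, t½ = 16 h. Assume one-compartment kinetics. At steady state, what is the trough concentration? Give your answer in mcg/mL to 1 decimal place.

τ = 32 h = 2 half-lives, so f = (1/2)^2 = 0.25.
Accumulation ratio R = 1/(1 − f) = 1/0.75 = 4/3.
Single-dose peak C₀ = D/Vd = 2300/100 = 23 mcg/mL.
Steady-state peak Cmax,ss = C₀·R = 23 × 4/3 ≈ 30.667 mcg/mL.
Steady-state trough Cmin,ss = Cmax,ss·f ≈ 30.667 × 0.25 ≈ 7.667 mcg/mL.

7.7 mcg/mL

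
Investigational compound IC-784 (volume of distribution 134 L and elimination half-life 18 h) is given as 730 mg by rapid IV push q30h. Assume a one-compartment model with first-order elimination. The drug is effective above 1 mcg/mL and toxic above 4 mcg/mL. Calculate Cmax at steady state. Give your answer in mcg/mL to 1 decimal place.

k = ln2/t½ = ln2/18 ≈ 0.038508 h⁻¹; fraction remaining f = e^(−kτ) = e^(−0.038508×30) ≈ 0.3150.
At steady state, accumulation factor R = 1/(1 − e^(−kτ)) ≈ 1.4599.
Each bolus raises the concentration by D/Vd = 730/134 ≈ 5.448 mcg/mL.
Steady-state peak Cmax,ss = C₀·R ≈ 5.448 × 1.4599 ≈ 7.954 mcg/mL.
Peak 8.0 mcg/mL vs MTC 4 mcg/mL: exceeds toxic threshold.

8.0 mcg/mL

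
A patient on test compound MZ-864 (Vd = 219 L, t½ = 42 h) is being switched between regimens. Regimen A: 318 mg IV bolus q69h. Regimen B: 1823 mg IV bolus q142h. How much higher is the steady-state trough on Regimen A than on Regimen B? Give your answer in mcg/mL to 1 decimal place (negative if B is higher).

-0.2 mcg/mL

Regimen A: f = (1/2)^(69/42) ≈ 0.3202; Cmin,ss = (318/219)·f/(1−f) ≈ 0.684 mcg/mL.
Regimen B: f = (1/2)^(142/42) ≈ 0.0960; Cmin,ss = (1823/219)·f/(1−f) ≈ 0.884 mcg/mL.
Difference ≈ 0.684 − 0.884 ≈ -0.200 mcg/mL.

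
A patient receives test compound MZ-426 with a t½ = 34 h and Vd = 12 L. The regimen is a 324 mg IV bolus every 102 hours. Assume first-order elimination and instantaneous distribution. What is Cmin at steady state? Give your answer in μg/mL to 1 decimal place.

The dosing interval is 3 half-lives, so f = 2^(−3) = 0.125.
Accumulation ratio R = 1/(1 − f) = 1/0.875 = 8/7.
Single-dose peak C₀ = D/Vd = 324/12 = 27 μg/mL.
Steady-state peak Cmax,ss = C₀·R = 27 × 8/7 ≈ 30.857 μg/mL.
Steady-state trough Cmin,ss = Cmax,ss·f ≈ 30.857 × 0.125 ≈ 3.857 μg/mL.

3.9 μg/mL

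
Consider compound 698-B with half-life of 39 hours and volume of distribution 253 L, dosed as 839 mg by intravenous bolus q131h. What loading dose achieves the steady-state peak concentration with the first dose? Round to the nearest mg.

f = (1/2)^(131/39) ≈ 0.097465; accumulation ratio R = 1/(1−f) ≈ 1.10799.
Loading dose to hit Cmax,ss on first dose: D_load = D_maint·R ≈ 839 × 1.10799 ≈ 929.60 mg.

930 mg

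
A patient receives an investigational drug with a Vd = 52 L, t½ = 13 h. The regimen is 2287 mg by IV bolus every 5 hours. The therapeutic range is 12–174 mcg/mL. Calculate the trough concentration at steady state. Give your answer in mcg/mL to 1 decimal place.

144.0 mcg/mL

Over one 5-h interval, 5/13 ≈ 0.38462 half-lives elapse, leaving f ≈ 0.7660 of each dose.
Accumulation ratio R = 1/(1 − f) ≈ 1/0.2340 ≈ 4.2735.
Single-dose peak C₀ = D/Vd = 2287/52 ≈ 43.981 mcg/mL.
Steady-state peak Cmax,ss = C₀·R ≈ 43.981 × 4.2735 ≈ 187.953 mcg/mL.
One interval later, Cmin,ss = Cmax,ss·e^(−kτ) ≈ 187.953 × 0.7660 ≈ 143.972 mcg/mL.
Trough 144.0 mcg/mL vs MEC 12 mcg/mL: adequate.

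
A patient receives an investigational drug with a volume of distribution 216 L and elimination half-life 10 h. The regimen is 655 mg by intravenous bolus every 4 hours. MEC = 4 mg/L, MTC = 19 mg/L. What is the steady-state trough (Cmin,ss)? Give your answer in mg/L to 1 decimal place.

τ/t½ = 4/10 ≈ 0.4, so fraction remaining f = (1/2)^(4/10) ≈ 0.7579.
Each bolus raises the concentration by D/Vd = 655/216 ≈ 3.032 mg/L.
Steady-state trough Cmin,ss = C₀·f/(1−f) ≈ 3.032 × 0.7579/0.2421 ≈ 9.492 mg/L.
Trough 9.5 mg/L vs MEC 4 mg/L: adequate.

9.5 mg/L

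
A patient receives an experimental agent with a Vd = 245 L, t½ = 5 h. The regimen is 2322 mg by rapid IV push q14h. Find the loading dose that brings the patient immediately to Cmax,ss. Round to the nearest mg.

2711 mg

f = (1/2)^(14/5) ≈ 0.143587; accumulation ratio R = 1/(1−f) ≈ 1.16766.
Loading dose to hit Cmax,ss on first dose: D_load = D_maint·R ≈ 2322 × 1.16766 ≈ 2711.31 mg.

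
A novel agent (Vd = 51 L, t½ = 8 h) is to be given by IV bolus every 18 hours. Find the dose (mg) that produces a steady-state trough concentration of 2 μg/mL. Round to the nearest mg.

τ/t½ = 18/8 ≈ 2.25, so f = (1/2)^(18/8) ≈ 0.210224.
Cmin,ss = (D/Vd)·f/(1−f), so D = Cmin,ss·Vd·(1−f)/f.
D = 2 × 51 × (1−f)/f ≈ 2 × 51 × 3.75683 ≈ 383.20 mg.

383 mg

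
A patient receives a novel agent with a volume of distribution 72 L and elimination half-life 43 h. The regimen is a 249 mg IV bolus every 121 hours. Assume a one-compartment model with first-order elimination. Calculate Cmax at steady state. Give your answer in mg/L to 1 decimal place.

Over one 121-h interval, 121/43 ≈ 2.814 half-lives elapse, leaving f ≈ 0.1422 of each dose.
At steady state, accumulation factor R = 1/(1 − e^(−kτ)) ≈ 1.1658.
Single-dose peak C₀ = D/Vd = 249/72 ≈ 3.458 mg/L.
Steady-state peak Cmax,ss = C₀·R ≈ 3.458 × 1.1658 ≈ 4.031 mg/L.

4.0 mg/L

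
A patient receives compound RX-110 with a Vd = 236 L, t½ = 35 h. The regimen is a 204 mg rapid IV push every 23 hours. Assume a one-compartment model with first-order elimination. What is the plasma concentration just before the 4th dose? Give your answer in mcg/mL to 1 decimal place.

1.1 mcg/mL

f = (1/2)^(τ/t½) = (1/2)^(23/35) ≈ 0.6341.
C₀ = D/Vd = 204/236 ≈ 0.864 mcg/mL.
Before the 4th dose, 3 doses have been given. Superposition: Cmin = C₀·(f + f² + … + f^3).
≈ 0.864 × (0.6341 + 0.4021 + 0.2550) ≈ 0.864 × 1.2912 ≈ 1.116 mcg/mL.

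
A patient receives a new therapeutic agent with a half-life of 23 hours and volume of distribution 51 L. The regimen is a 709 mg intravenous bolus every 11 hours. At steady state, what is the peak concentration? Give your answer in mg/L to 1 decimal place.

k = ln2/t½ = ln2/23 ≈ 0.030137 h⁻¹; fraction remaining f = e^(−kτ) = e^(−0.030137×11) ≈ 0.7178.
At steady state, accumulation factor R = 1/(1 − e^(−kτ)) ≈ 3.5436.
Single-dose peak C₀ = D/Vd = 709/51 ≈ 13.902 mg/L.
Steady-state peak Cmax,ss = C₀·R ≈ 13.902 × 3.5436 ≈ 49.263 mg/L.

49.3 mg/L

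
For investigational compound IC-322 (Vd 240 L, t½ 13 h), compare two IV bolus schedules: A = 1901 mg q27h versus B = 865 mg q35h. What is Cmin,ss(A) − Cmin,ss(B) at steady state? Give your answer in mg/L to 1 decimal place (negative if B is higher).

Regimen A: f = (1/2)^(27/13) ≈ 0.2370; Cmin,ss = (1901/240)·f/(1−f) ≈ 2.460 mg/L.
Regimen B: f = (1/2)^(35/13) ≈ 0.1547; Cmin,ss = (865/240)·f/(1−f) ≈ 0.660 mg/L.
Difference ≈ 2.460 − 0.660 ≈ 1.800 mg/L.

1.8 mg/L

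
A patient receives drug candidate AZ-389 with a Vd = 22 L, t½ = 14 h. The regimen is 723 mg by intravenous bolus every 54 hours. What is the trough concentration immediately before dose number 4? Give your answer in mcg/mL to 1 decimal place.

2.4 mcg/mL

f = (1/2)^(τ/t½) = (1/2)^(54/14) ≈ 0.0690.
C₀ = D/Vd = 723/22 ≈ 32.864 mcg/mL.
Before the 4th dose, 3 doses have been given. Superposition: Cmin = C₀·(f + f² + … + f^3).
≈ 32.864 × (0.0690 + 0.0048 + 0.0003) ≈ 32.864 × 0.0741 ≈ 2.435 mcg/mL.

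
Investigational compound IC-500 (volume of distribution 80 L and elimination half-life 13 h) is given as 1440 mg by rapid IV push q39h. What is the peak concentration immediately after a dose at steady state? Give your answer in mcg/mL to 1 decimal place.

20.6 mcg/mL

The dosing interval is 3 half-lives, so f = 2^(−3) = 0.125.
Accumulation ratio R = 1/(1 − f) = 1/0.875 = 8/7.
Single-dose peak C₀ = D/Vd = 1440/80 = 18 mcg/mL.
Steady-state peak Cmax,ss = C₀·R = 18 × 8/7 ≈ 20.571 mcg/mL.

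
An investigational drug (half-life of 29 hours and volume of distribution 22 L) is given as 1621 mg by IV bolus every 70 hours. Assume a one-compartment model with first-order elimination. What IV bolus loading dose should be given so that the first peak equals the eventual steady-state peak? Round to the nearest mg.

1995 mg

f = (1/2)^(70/29) ≈ 0.187662; accumulation ratio R = 1/(1−f) ≈ 1.23101.
Loading dose to hit Cmax,ss on first dose: D_load = D_maint·R ≈ 1621 × 1.23101 ≈ 1995.47 mg.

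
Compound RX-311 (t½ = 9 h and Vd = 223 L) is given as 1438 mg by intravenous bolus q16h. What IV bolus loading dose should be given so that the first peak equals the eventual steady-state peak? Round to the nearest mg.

2030 mg

f = (1/2)^(16/9) ≈ 0.291632; accumulation ratio R = 1/(1−f) ≈ 1.41170.
Loading dose to hit Cmax,ss on first dose: D_load = D_maint·R ≈ 1438 × 1.41170 ≈ 2030.02 mg.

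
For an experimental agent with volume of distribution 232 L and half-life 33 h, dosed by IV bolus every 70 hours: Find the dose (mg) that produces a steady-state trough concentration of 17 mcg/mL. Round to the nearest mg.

τ/t½ = 70/33 ≈ 2.1212, so f = (1/2)^(70/33) ≈ 0.229854.
Cmin,ss = (D/Vd)·f/(1−f), so D = Cmin,ss·Vd·(1−f)/f.
D = 17 × 232 × (1−f)/f ≈ 17 × 232 × 3.35059 ≈ 13214.73 mg.

13215 mg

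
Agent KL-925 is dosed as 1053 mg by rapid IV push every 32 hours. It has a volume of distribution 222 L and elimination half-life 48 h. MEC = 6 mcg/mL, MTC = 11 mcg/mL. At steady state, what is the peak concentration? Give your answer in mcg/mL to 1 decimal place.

12.8 mcg/mL

k = ln2/t½ = ln2/48 ≈ 0.014441 h⁻¹; fraction remaining f = e^(−kτ) = e^(−0.014441×32) ≈ 0.6300.
At steady state, accumulation factor R = 1/(1 − e^(−kτ)) ≈ 2.7027.
Single-dose peak C₀ = D/Vd = 1053/222 ≈ 4.743 mcg/mL.
Steady-state peak Cmax,ss = C₀·R ≈ 4.743 × 2.7027 ≈ 12.819 mcg/mL.
Peak 12.8 mcg/mL vs MTC 11 mcg/mL: exceeds toxic threshold.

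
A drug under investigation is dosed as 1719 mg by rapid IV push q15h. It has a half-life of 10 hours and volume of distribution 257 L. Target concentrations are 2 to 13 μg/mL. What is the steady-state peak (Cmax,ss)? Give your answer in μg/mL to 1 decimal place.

Over one 15-h interval, 15/10 ≈ 1.5 half-lives elapse, leaving f ≈ 0.3536 of each dose.
At steady state, accumulation factor R = 1/(1 − e^(−kτ)) ≈ 1.5470.
Each bolus raises the concentration by D/Vd = 1719/257 ≈ 6.689 μg/mL.
Steady-state peak Cmax,ss = C₀·R ≈ 6.689 × 1.5470 ≈ 10.348 μg/mL.
Peak 10.3 μg/mL vs MTC 13 μg/mL: below toxic threshold.

10.3 μg/mL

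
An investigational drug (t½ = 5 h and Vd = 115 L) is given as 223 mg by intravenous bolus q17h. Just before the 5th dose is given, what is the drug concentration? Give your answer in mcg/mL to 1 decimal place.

f = (1/2)^(τ/t½) = (1/2)^(17/5) ≈ 0.0947.
C₀ = D/Vd = 223/115 ≈ 1.939 mcg/mL.
Before the 5th dose, 4 doses have been given. Superposition: Cmin = C₀·(f + f² + … + f^4).
≈ 1.939 × (0.0947 + 0.0090 + 0.0008 + 0.0001) ≈ 1.939 × 0.1046 ≈ 0.203 mcg/mL.

0.2 mcg/mL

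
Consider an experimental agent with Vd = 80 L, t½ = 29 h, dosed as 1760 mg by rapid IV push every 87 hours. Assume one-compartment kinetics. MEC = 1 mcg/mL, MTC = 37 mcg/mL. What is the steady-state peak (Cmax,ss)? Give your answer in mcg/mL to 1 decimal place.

25.1 mcg/mL

τ = 87 h = 3 half-lives, so f = (1/2)^3 = 0.125.
Accumulation ratio R = 1/(1 − f) = 1/0.875 = 8/7.
Single-dose peak C₀ = D/Vd = 1760/80 = 22 mcg/mL.
Steady-state peak Cmax,ss = C₀·R = 22 × 8/7 ≈ 25.143 mcg/mL.
Peak 25.1 mcg/mL vs MTC 37 mcg/mL: below toxic threshold.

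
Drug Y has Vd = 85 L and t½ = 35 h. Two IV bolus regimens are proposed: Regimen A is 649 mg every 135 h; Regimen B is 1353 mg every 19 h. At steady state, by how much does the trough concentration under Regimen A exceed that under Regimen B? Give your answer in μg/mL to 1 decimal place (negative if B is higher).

-34.3 μg/mL

Regimen A: f = (1/2)^(135/35) ≈ 0.0690; Cmin,ss = (649/85)·f/(1−f) ≈ 0.566 μg/mL.
Regimen B: f = (1/2)^(19/35) ≈ 0.6864; Cmin,ss = (1353/85)·f/(1−f) ≈ 34.840 μg/mL.
Difference ≈ 0.566 − 34.840 ≈ -34.274 μg/mL.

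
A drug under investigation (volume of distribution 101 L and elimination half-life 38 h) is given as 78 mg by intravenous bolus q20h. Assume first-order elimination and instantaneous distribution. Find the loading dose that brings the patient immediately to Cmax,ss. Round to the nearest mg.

255 mg

f = (1/2)^(20/38) ≈ 0.694326; accumulation ratio R = 1/(1−f) ≈ 3.27146.
Loading dose to hit Cmax,ss on first dose: D_load = D_maint·R ≈ 78 × 3.27146 ≈ 255.17 mg.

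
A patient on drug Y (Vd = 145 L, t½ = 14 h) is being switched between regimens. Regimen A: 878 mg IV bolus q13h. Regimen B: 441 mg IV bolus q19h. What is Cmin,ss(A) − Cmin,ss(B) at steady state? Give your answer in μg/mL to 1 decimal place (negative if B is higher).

4.8 μg/mL

Regimen A: f = (1/2)^(13/14) ≈ 0.5254; Cmin,ss = (878/145)·f/(1−f) ≈ 6.703 μg/mL.
Regimen B: f = (1/2)^(19/14) ≈ 0.3904; Cmin,ss = (441/145)·f/(1−f) ≈ 1.948 μg/mL.
Difference ≈ 6.703 − 1.948 ≈ 4.755 μg/mL.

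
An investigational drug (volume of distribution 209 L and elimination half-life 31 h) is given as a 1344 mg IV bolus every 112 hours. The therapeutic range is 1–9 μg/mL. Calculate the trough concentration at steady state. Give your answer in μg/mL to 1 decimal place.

0.6 μg/mL

τ/t½ = 112/31 ≈ 3.6129, so fraction remaining f = (1/2)^(112/31) ≈ 0.0817.
Each bolus raises the concentration by D/Vd = 1344/209 ≈ 6.431 μg/mL.
Steady-state trough Cmin,ss = C₀·f/(1−f) ≈ 6.431 × 0.0817/0.9183 ≈ 0.572 μg/mL.
Trough 0.6 μg/mL vs MEC 1 μg/mL: subtherapeutic.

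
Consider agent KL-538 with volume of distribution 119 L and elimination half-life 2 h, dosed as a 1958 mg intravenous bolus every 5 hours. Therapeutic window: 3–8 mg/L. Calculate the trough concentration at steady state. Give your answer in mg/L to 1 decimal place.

3.5 mg/L

k = ln2/t½ = ln2/2 ≈ 0.346574 h⁻¹; fraction remaining f = e^(−kτ) = e^(−0.346574×5) ≈ 0.1768.
Each bolus raises the concentration by D/Vd = 1958/119 ≈ 16.454 mg/L.
Steady-state trough Cmin,ss = C₀·f/(1−f) ≈ 16.454 × 0.1768/0.8232 ≈ 3.534 mg/L.
Trough 3.5 mg/L vs MEC 3 mg/L: adequate.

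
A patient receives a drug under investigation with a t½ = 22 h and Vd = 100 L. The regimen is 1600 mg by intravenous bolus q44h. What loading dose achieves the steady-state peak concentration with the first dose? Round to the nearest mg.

2133 mg

f = (1/2)^(44/22) ≈ 0.250000; accumulation ratio R = 1/(1−f) ≈ 1.33333.
Loading dose to hit Cmax,ss on first dose: D_load = D_maint·R ≈ 1600 × 1.33333 ≈ 2133.33 mg.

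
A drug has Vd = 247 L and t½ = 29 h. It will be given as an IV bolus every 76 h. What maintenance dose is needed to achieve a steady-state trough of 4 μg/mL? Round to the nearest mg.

τ/t½ = 76/29 ≈ 2.6207, so f = (1/2)^(76/29) ≈ 0.162590.
Cmin,ss = (D/Vd)·f/(1−f), so D = Cmin,ss·Vd·(1−f)/f.
D = 4 × 247 × (1−f)/f ≈ 4 × 247 × 5.15044 ≈ 5088.63 mg.

5089 mg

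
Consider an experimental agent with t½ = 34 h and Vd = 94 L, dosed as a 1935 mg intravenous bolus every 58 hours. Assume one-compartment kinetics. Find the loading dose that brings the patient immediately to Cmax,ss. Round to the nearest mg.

f = (1/2)^(58/34) ≈ 0.306534; accumulation ratio R = 1/(1−f) ≈ 1.44203.
Loading dose to hit Cmax,ss on first dose: D_load = D_maint·R ≈ 1935 × 1.44203 ≈ 2790.33 mg.

2790 mg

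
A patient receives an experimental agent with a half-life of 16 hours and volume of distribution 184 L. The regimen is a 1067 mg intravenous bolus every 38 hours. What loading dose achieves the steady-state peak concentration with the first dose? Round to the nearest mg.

1322 mg

f = (1/2)^(38/16) ≈ 0.192776; accumulation ratio R = 1/(1−f) ≈ 1.23881.
Loading dose to hit Cmax,ss on first dose: D_load = D_maint·R ≈ 1067 × 1.23881 ≈ 1321.81 mg.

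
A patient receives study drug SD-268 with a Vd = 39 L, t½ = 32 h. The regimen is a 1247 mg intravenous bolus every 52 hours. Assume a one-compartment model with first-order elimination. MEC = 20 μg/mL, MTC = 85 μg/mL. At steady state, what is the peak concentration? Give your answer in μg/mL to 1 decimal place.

47.3 μg/mL

k = ln2/t½ = ln2/32 ≈ 0.021661 h⁻¹; fraction remaining f = e^(−kτ) = e^(−0.021661×52) ≈ 0.3242.
At steady state, accumulation factor R = 1/(1 − e^(−kτ)) ≈ 1.4797.
Each bolus raises the concentration by D/Vd = 1247/39 ≈ 31.974 μg/mL.
Cmax,ss = C₀/(1 − f) ≈ 31.974/0.6758 ≈ 47.313 μg/mL.
Peak 47.3 μg/mL vs MTC 85 μg/mL: below toxic threshold.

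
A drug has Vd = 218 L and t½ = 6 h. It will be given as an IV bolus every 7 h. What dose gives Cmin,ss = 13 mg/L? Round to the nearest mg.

3528 mg

τ/t½ = 7/6 ≈ 1.1667, so f = (1/2)^(7/6) ≈ 0.445449.
Cmin,ss = (D/Vd)·f/(1−f), so D = Cmin,ss·Vd·(1−f)/f.
D = 13 × 218 × (1−f)/f ≈ 13 × 218 × 1.24493 ≈ 3528.13 mg.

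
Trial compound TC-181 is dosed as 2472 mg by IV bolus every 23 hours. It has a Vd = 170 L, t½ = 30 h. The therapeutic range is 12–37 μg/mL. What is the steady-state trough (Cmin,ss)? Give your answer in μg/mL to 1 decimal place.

k = ln2/t½ = ln2/30 ≈ 0.023105 h⁻¹; fraction remaining f = e^(−kτ) = e^(−0.023105×23) ≈ 0.5878.
Accumulation ratio R = 1/(1 − f) ≈ 1/0.4122 ≈ 2.4260.
Single-dose peak C₀ = D/Vd = 2472/170 ≈ 14.541 μg/mL.
Cmax,ss = C₀/(1 − f) ≈ 14.541/0.4122 ≈ 35.277 μg/mL.
Steady-state trough Cmin,ss = Cmax,ss·f ≈ 35.277 × 0.5878 ≈ 20.736 μg/mL.
Trough 20.7 μg/mL vs MEC 12 μg/mL: adequate.

20.7 μg/mL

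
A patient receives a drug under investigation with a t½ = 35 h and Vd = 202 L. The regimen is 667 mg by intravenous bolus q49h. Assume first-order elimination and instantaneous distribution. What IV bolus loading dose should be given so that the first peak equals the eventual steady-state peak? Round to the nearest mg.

1074 mg

f = (1/2)^(49/35) ≈ 0.378929; accumulation ratio R = 1/(1−f) ≈ 1.61012.
Loading dose to hit Cmax,ss on first dose: D_load = D_maint·R ≈ 667 × 1.61012 ≈ 1073.95 mg.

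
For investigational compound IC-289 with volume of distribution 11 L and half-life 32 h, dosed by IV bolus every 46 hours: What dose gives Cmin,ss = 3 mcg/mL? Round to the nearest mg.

56 mg

τ/t½ = 46/32 ≈ 1.4375, so f = (1/2)^(46/32) ≈ 0.369207.
Cmin,ss = (D/Vd)·f/(1−f), so D = Cmin,ss·Vd·(1−f)/f.
D = 3 × 11 × (1−f)/f ≈ 3 × 11 × 1.70851 ≈ 56.38 mg.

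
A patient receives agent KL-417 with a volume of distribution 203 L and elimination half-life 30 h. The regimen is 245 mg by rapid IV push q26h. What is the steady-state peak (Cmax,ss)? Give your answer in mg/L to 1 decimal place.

2.7 mg/L

k = ln2/t½ = ln2/30 ≈ 0.023105 h⁻¹; fraction remaining f = e^(−kτ) = e^(−0.023105×26) ≈ 0.5484.
At steady state, accumulation factor R = 1/(1 − e^(−kτ)) ≈ 2.2143.
Each bolus raises the concentration by D/Vd = 245/203 ≈ 1.207 mg/L.
Cmax,ss = C₀/(1 − f) ≈ 1.207/0.4516 ≈ 2.673 mg/L.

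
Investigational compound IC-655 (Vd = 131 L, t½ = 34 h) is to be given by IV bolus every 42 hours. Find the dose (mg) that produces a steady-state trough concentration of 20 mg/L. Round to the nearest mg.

3548 mg

τ/t½ = 42/34 ≈ 1.2353, so f = (1/2)^(42/34) ≈ 0.424756.
Cmin,ss = (D/Vd)·f/(1−f), so D = Cmin,ss·Vd·(1−f)/f.
D = 20 × 131 × (1−f)/f ≈ 20 × 131 × 1.35429 ≈ 3548.24 mg.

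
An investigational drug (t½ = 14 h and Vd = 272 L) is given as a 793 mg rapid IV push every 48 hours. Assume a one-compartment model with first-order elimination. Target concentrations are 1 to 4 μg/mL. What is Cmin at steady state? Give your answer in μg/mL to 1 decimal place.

0.3 μg/mL

k = ln2/t½ = ln2/14 ≈ 0.049511 h⁻¹; fraction remaining f = e^(−kτ) = e^(−0.049511×48) ≈ 0.0929.
Single-dose peak C₀ = D/Vd = 793/272 ≈ 2.915 μg/mL.
Steady-state trough Cmin,ss = C₀·f/(1−f) ≈ 2.915 × 0.0929/0.9071 ≈ 0.299 μg/mL.
Trough 0.3 μg/mL vs MEC 1 μg/mL: subtherapeutic.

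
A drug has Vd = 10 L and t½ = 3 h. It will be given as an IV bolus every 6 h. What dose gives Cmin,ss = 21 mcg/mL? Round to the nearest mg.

630 mg

τ/t½ = 6/3 ≈ 2, so f = (1/2)^(6/3) ≈ 0.250000.
Cmin,ss = (D/Vd)·f/(1−f), so D = Cmin,ss·Vd·(1−f)/f.
D = 21 × 10 × (1−f)/f ≈ 21 × 10 × 3.00000 ≈ 630.00 mg.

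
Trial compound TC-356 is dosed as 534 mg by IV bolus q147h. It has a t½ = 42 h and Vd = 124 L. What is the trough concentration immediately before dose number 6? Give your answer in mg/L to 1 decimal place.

0.4 mg/L

f = (1/2)^(τ/t½) = (1/2)^(147/42) ≈ 0.0884.
C₀ = D/Vd = 534/124 ≈ 4.306 mg/L.
Before the 6th dose, 5 doses have been given. Superposition: Cmin = C₀·(f + f² + … + f^5).
≈ 4.306 × (0.0884 + 0.0078 + 0.0007 + 0.0001 + 0.0000) ≈ 4.306 × 0.0970 ≈ 0.418 mg/L.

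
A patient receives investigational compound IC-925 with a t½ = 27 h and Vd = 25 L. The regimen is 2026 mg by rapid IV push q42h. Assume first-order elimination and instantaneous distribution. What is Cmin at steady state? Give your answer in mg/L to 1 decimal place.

41.8 mg/L

Over one 42-h interval, 42/27 ≈ 1.5556 half-lives elapse, leaving f ≈ 0.3402 of each dose.
At steady state, accumulation factor R = 1/(1 − e^(−kτ)) ≈ 1.5156.
Single-dose peak C₀ = D/Vd = 2026/25 ≈ 81.040 mg/L.
Steady-state peak Cmax,ss = C₀·R ≈ 81.040 × 1.5156 ≈ 122.824 mg/L.
One interval later, Cmin,ss = Cmax,ss·e^(−kτ) ≈ 122.824 × 0.3402 ≈ 41.785 mg/L.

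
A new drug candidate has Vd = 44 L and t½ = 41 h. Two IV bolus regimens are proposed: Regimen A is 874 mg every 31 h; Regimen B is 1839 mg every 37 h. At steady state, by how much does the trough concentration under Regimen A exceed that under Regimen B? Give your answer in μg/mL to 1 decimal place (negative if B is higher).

-19.3 μg/mL

Regimen A: f = (1/2)^(31/41) ≈ 0.5921; Cmin,ss = (874/44)·f/(1−f) ≈ 28.834 μg/mL.
Regimen B: f = (1/2)^(37/41) ≈ 0.5350; Cmin,ss = (1839/44)·f/(1−f) ≈ 48.087 μg/mL.
Difference ≈ 28.834 − 48.087 ≈ -19.253 μg/mL.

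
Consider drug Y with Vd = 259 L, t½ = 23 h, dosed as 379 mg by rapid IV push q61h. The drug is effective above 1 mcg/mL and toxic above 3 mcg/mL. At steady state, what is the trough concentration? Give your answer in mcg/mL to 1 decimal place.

0.3 mcg/mL

Over one 61-h interval, 61/23 ≈ 2.6522 half-lives elapse, leaving f ≈ 0.1591 of each dose.
At steady state, accumulation factor R = 1/(1 − e^(−kτ)) ≈ 1.1892.
Single-dose peak C₀ = D/Vd = 379/259 ≈ 1.463 mcg/mL.
Steady-state peak Cmax,ss = C₀·R ≈ 1.463 × 1.1892 ≈ 1.740 mcg/mL.
Steady-state trough Cmin,ss = Cmax,ss·f ≈ 1.740 × 0.1591 ≈ 0.277 mcg/mL.
Trough 0.3 mcg/mL vs MEC 1 mcg/mL: subtherapeutic.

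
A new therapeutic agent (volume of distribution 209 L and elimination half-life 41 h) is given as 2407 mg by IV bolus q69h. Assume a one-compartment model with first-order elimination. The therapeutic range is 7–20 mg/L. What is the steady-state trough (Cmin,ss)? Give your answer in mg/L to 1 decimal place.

5.2 mg/L

τ/t½ = 69/41 ≈ 1.6829, so fraction remaining f = (1/2)^(69/41) ≈ 0.3115.
At steady state, accumulation factor R = 1/(1 − e^(−kτ)) ≈ 1.4524.
Single-dose peak C₀ = D/Vd = 2407/209 ≈ 11.517 mg/L.
Steady-state peak Cmax,ss = C₀·R ≈ 11.517 × 1.4524 ≈ 16.727 mg/L.
Steady-state trough Cmin,ss = Cmax,ss·f ≈ 16.727 × 0.3115 ≈ 5.210 mg/L.
Trough 5.2 mg/L vs MEC 7 mg/L: subtherapeutic.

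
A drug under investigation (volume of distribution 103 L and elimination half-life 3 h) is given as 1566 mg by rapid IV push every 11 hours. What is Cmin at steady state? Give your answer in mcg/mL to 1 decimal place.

1.3 mcg/mL

Over one 11-h interval, 11/3 ≈ 3.6667 half-lives elapse, leaving f ≈ 0.0787 of each dose.
At steady state, accumulation factor R = 1/(1 − e^(−kτ)) ≈ 1.0854.
Single-dose peak C₀ = D/Vd = 1566/103 ≈ 15.204 mcg/mL.
Cmax,ss = C₀/(1 − f) ≈ 15.204/0.9213 ≈ 16.503 mcg/mL.
One interval later, Cmin,ss = Cmax,ss·e^(−kτ) ≈ 16.503 × 0.0787 ≈ 1.299 mcg/mL.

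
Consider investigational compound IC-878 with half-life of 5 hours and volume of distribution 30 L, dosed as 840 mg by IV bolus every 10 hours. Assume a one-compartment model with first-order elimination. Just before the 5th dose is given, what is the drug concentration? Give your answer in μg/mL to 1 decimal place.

9.3 μg/mL

f = (1/2)^(τ/t½) = (1/2)^(10/5) ≈ 0.2500.
C₀ = D/Vd = 840/30 ≈ 28.000 μg/mL.
Before the 5th dose, 4 doses have been given. Superposition: Cmin = C₀·(f + f² + … + f^4).
≈ 28.000 × (0.2500 + 0.0625 + 0.0156 + 0.0039) ≈ 28.000 × 0.3320 ≈ 9.296 μg/mL.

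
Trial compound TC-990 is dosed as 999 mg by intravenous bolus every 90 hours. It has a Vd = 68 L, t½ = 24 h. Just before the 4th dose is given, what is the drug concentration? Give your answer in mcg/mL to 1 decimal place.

f = (1/2)^(τ/t½) = (1/2)^(90/24) ≈ 0.0743.
C₀ = D/Vd = 999/68 ≈ 14.691 mcg/mL.
Before the 4th dose, 3 doses have been given. Superposition: Cmin = C₀·(f + f² + … + f^3).
≈ 14.691 × (0.0743 + 0.0055 + 0.0004) ≈ 14.691 × 0.0802 ≈ 1.178 mcg/mL.

1.2 mcg/mL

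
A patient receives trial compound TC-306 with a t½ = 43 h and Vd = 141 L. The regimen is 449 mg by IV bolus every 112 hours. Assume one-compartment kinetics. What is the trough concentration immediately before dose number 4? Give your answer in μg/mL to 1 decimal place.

0.6 μg/mL

f = (1/2)^(τ/t½) = (1/2)^(112/43) ≈ 0.1644.
C₀ = D/Vd = 449/141 ≈ 3.184 μg/mL.
Before the 4th dose, 3 doses have been given. Superposition: Cmin = C₀·(f + f² + … + f^3).
≈ 3.184 × (0.1644 + 0.0270 + 0.0044) ≈ 3.184 × 0.1958 ≈ 0.623 μg/mL.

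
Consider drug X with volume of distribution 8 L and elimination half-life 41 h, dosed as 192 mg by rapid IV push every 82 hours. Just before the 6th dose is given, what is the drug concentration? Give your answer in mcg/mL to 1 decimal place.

8.0 mcg/mL

f = (1/2)^(τ/t½) = (1/2)^(82/41) ≈ 0.2500.
C₀ = D/Vd = 192/8 ≈ 24.000 mcg/mL.
Before the 6th dose, 5 doses have been given. Superposition: Cmin = C₀·(f + f² + … + f^5).
≈ 24.000 × (0.2500 + 0.0625 + 0.0156 + 0.0039 + 0.0010) ≈ 24.000 × 0.3330 ≈ 7.992 mcg/mL.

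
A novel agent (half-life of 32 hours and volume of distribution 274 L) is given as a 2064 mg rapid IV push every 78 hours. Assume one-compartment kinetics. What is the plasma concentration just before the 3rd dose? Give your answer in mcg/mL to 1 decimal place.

1.6 mcg/mL

f = (1/2)^(τ/t½) = (1/2)^(78/32) ≈ 0.1846.
C₀ = D/Vd = 2064/274 ≈ 7.533 mcg/mL.
Before the 3rd dose, 2 doses have been given. Superposition: Cmin = C₀·(f + f²).
≈ 7.533 × (0.1846 + 0.0341) ≈ 7.533 × 0.2187 ≈ 1.647 mcg/mL.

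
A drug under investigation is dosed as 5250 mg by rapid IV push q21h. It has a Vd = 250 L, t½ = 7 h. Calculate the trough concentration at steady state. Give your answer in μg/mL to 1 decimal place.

3.0 μg/mL

τ = 21 h = 3 half-lives, so f = (1/2)^3 = 0.125.
At steady state, R = 1/(1 − 0.125) = 8/7.
Single-dose peak C₀ = D/Vd = 5250/250 = 21 μg/mL.
Steady-state peak Cmax,ss = C₀·R = 21 × 8/7 ≈ 24.000 μg/mL.
Steady-state trough Cmin,ss = Cmax,ss·f ≈ 24.000 × 0.125 ≈ 3.000 μg/mL.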